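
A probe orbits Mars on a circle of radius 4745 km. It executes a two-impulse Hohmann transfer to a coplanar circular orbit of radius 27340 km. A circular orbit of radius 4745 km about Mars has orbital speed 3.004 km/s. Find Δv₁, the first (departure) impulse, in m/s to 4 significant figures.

Δv₁ = 917.6 m/s

From the circular-orbit relation v² = μ/r at r = 4745 km: μ = v²r = (3.004)² × 4745 = 42819.0 km³/s².
Semi-major axis of the transfer orbit: a_t = (4745 + 27340)/2 = 16042.5 km.
On the circular orbit at r = 4745 km, v_c = √(μ/r) = 3.0040 km/s.
Vis-viva on the transfer ellipse at r = 4745 km gives v_t = √[μ(2/r − 1/a_t)] = 3.9216 km/s.
Δv₁ = |v_t − v_c| = |3.9216 − 3.0040| = 0.9176 km/s.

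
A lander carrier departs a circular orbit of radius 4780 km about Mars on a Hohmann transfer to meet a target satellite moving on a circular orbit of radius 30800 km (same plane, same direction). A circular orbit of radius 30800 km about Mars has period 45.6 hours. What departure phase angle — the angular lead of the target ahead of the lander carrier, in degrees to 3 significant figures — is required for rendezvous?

From Kepler's third law T² = 4π²r³/μ at r = 30800 km, T = 45.6 hours = 45.6 × 3600 s = 1.6416×10^5 s: μ = 4π²r³/T² = 42803.3 km³/s².
Transfer-ellipse semi-major axis a_t = (r₁ + r₂)/2 = (4780 + 30800)/2 = 17790 km.
Transfer time t = π√(a_t³/μ) = 36031 s.
Target angular speed ω₂ = √(μ/r₂³) = 3.8275×10^-5 rad/s.
Angle swept by the target during transfer: ω₂·t = 1.3791 rad = 79.02°.
The lander carrier traverses 180° on the transfer ellipse, so the target must lead by 180° − 79.02° = 101°.

φ = 101°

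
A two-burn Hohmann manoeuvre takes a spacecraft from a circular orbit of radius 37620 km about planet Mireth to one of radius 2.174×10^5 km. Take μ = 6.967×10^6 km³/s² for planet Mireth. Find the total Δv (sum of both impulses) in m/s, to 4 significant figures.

Semi-major axis of the transfer orbit: a_t = (37620 + 2.174×10^5)/2 = 1.2751×10^5 km.
Circular speed at r₁: v₁ = √(μ/r₁) = √(6.967×10^6/37620) = 13.6086 km/s.
Transfer-orbit speed at r₁ (vis-viva): v_p = √[μ(2/r₁ − 1/a_t)] = 17.7693 km/s.
First burn Δv₁ = |v_p − v₁| = 4.161 km/s.
At r₂, v₂ = √(μ/r₂) = 5.661 km/s.
Transfer-orbit speed at r₂: v_a = √[μ(2/r₂ − 1/a_t)] = 3.075 km/s.
Second burn Δv₂ = |v₂ − v_a| = 2.586 km/s.
Δv = Δv₁ + Δv₂ = 4.161 + 2.586 = 6.747 km/s.

Δv = 6747 m/s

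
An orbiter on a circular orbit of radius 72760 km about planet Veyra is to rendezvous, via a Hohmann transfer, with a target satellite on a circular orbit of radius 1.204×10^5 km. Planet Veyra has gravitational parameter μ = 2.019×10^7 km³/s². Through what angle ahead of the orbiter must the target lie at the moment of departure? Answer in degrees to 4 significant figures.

φ = 50.68°

The Hohmann ellipse has a_t = (r₁ + r₂)/2 = 96580 km.
Transfer time t = π√(a_t³/μ) = 20985 s.
Target angular speed ω₂ = √(μ/r₂³) = 1.0755×10^-4 rad/s.
Angle swept by the target during transfer: ω₂·t = 2.257 rad = 129.32°.
The orbiter traverses 180° on the transfer ellipse, so the target must lead by 180° − 129.32° = 50.68°.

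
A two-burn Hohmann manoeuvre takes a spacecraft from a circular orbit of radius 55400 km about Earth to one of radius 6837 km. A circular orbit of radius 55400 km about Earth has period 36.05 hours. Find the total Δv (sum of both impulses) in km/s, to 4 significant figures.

Δv = 3.977 km/s

From Kepler's third law T² = 4π²r³/μ at r = 55400 km, T = 36.05 hours = 36.05 × 3600 s = 1.2978×10^5 s: μ = 4π²r³/T² = 3.98541×10^5 km³/s².
Semi-major axis of the transfer orbit: a_t = (55400 + 6837)/2 = 31118.5 km.
At r₁ the circular-orbit speed is v₁ = √(μ/r₁) = 2.682 km/s.
On the transfer ellipse at r₁, vis-viva gives v_a = √[μ(2/r₁ − 1/a_t)] = 1.257 km/s.
First burn Δv₁ = |v_a − v₁| = 1.425 km/s.
At r₂, v₂ = √(μ/r₂) = 7.6349 km/s.
Transfer-orbit speed at r₂: v_p = √[μ(2/r₂ − 1/a_t)] = 10.187 km/s.
Second burn Δv₂ = |v₂ − v_p| = 2.552 km/s.
Total Δv = Δv₁ + Δv₂ = 3.977 km/s.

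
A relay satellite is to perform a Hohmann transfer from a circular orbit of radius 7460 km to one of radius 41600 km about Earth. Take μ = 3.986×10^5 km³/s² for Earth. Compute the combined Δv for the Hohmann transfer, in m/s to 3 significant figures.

Δv = 3600 m/s

The Hohmann ellipse has a_t = (r₁ + r₂)/2 = 24530 km.
Circular speed at r₁: v₁ = √(μ/r₁) = √(3.986×10^5/7460) = 7.3097 km/s.
Transfer-orbit speed at r₁ (vis-viva equation): v_p = √[μ(2/r₁ − 1/a_t)] = 9.5191 km/s.
First burn Δv₁ = |v_p − v₁| = 2.2094 km/s.
Circular speed at r₂: v₂ = √(μ/r₂) = 3.0954 km/s.
Transfer-orbit speed at r₂: v_a = √[μ(2/r₂ − 1/a_t)] = 1.7070 km/s.
Second burn Δv₂ = |v₂ − v_a| = 1.3884 km/s.
Δv = Δv₁ + Δv₂ = 2.2094 + 1.3884 = 3.598 km/s.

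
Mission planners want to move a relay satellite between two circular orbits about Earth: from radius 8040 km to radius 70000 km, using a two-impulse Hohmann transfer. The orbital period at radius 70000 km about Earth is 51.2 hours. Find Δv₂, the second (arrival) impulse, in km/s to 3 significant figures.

Δv₂ = 1.30 km/s

From Kepler's third law T² = 4π²r³/μ at r = 70000 km, T = 51.2 hours = 51.2 × 3600 s = 1.8432×10^5 s: μ = 4π²r³/T² = 3.98574×10^5 km³/s².
Semi-major axis of the transfer orbit: a_t = (8040 + 70000)/2 = 39020 km.
Circular speed at r = 70000 km: v_c = √(μ/r) = 2.386 km/s.
Transfer-orbit speed at the same r (vis-viva, a = a_t): v_t = √[μ(2/r − 1/a_t)] = 1.083 km/s.
Δv₂ = |v_t − v_c| = |1.083 − 2.386| = 1.303 km/s.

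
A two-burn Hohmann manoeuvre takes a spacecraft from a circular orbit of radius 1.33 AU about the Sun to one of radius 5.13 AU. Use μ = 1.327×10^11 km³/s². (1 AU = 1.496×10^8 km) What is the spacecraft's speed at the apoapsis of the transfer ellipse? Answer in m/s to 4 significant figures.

In km: r₁ = 1.33 × 1.496×10^8 = 1.98968×10^8 km; r₂ = 5.13 × 1.496×10^8 = 7.67448×10^8 km.
The Hohmann ellipse has a_t = (r₁ + r₂)/2 = 4.83208×10^8 km.
At apoapsis, r = 7.67448×10^8 km.
Applying v² = μ(2/r − 1/a_t): v = 8.438 km/s.

v = 8438 m/s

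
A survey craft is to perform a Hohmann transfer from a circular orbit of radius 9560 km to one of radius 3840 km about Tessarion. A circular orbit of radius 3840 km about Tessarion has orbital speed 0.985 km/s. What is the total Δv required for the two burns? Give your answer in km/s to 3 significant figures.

Δv = 0.343 km/s

From the circular-orbit relation v² = μ/r at r = 3840 km: μ = v²r = (0.985)² × 3840 = 3725.66 km³/s².
Transfer-ellipse semi-major axis a_t = (r₁ + r₂)/2 = (9560 + 3840)/2 = 6700 km.
At r₁ the circular-orbit speed is v₁ = √(μ/r₁) = 0.6243 km/s.
Transfer-orbit speed at r₁ (vis-viva): v_a = √[μ(2/r₁ − 1/a_t)] = 0.4726 km/s.
First burn Δv₁ = |v_a − v₁| = 0.1517 km/s.
At r₂, v₂ = √(μ/r₂) = 0.98500 km/s.
Transfer-orbit speed at r₂: v_p = √[μ(2/r₂ − 1/a_t)] = 1.1766 km/s.
Second burn Δv₂ = |v₂ − v_p| = 0.1916 km/s.
Total Δv = Δv₁ + Δv₂ = 0.3433 km/s.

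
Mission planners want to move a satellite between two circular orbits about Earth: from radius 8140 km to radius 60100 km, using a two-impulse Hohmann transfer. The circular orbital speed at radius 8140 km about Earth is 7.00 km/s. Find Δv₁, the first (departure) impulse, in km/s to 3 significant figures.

Δv₁ = 2.29 km/s

From the circular-orbit relation v² = μ/r at r = 8140 km: μ = v²r = (7.00)² × 8140 = 3.98860×10^5 km³/s².
Transfer-ellipse semi-major axis a_t = (r₁ + r₂)/2 = (8140 + 60100)/2 = 34120 km.
Circular speed at r = 8140 km: v_c = √(μ/r) = 7.000 km/s.
Transfer-orbit speed at the same r (vis-viva, a = a_t): v_t = √[μ(2/r − 1/a_t)] = 9.290 km/s.
Δv₁ = |v_t − v_c| = |9.290 − 7.000| = 2.290 km/s.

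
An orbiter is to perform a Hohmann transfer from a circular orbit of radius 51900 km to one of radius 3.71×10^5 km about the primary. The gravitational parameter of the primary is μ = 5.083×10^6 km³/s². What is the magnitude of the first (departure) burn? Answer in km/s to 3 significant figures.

Δv₁ = 3.21 km/s

Semi-major axis of the transfer orbit: a_t = (51900 + 3.710×10^5)/2 = 2.1145×10^5 km.
Circular speed at r = 51900 km: v_c = √(μ/r) = 9.89638 km/s.
Vis-viva on the transfer ellipse at r = 51900 km gives v_t = √[μ(2/r − 1/a_t)] = 13.1087 km/s.
Δv₁ = |v_t − v_c| = |13.1087 − 9.89638| = 3.212 km/s.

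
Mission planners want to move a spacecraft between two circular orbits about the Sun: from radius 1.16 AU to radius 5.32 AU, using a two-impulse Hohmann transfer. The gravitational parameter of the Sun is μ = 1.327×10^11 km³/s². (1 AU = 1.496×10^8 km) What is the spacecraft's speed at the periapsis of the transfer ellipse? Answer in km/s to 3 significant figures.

v = 35.4 km/s

In km: r₁ = 1.16 × 1.496×10^8 = 1.73536×10^8 km; r₂ = 5.32 × 1.496×10^8 = 7.95872×10^8 km.
Semi-major axis of the transfer orbit: a_t = (1.73536×10^8 + 7.95872×10^8)/2 = 4.84704×10^8 km.
The periapsis of the transfer ellipse is at r = 1.73536×10^8 km.
Applying v² = μ(2/r − 1/a_t): v = 35.43 km/s.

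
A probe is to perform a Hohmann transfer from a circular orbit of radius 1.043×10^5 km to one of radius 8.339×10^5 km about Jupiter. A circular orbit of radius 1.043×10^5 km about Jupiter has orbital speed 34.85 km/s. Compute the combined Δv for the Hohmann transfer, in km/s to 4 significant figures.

From the circular-orbit relation v² = μ/r at r = 1.043×10^5 km: μ = v²r = (34.85)² × 1.043×10^5 = 1.26675×10^8 km³/s².
The Hohmann ellipse has a_t = (r₁ + r₂)/2 = 4.691×10^5 km.
Circular speed at r₁: v₁ = √(μ/r₁) = √(1.26675×10^8/1.043×10^5) = 34.85 km/s.
On the transfer ellipse at r₁, vis-viva gives v_p = √[μ(2/r₁ − 1/a_t)] = 46.47 km/s.
First burn Δv₁ = |v_p − v₁| = 11.62 km/s.
At r₂, v₂ = √(μ/r₂) = 12.325 km/s.
Transfer-orbit speed at r₂: v_a = √[μ(2/r₂ − 1/a_t)] = 5.8116 km/s.
Second burn Δv₂ = |v₂ − v_a| = 6.513 km/s.
Total Δv = Δv₁ + Δv₂ = 18.13 km/s.

Δv = 18.13 km/s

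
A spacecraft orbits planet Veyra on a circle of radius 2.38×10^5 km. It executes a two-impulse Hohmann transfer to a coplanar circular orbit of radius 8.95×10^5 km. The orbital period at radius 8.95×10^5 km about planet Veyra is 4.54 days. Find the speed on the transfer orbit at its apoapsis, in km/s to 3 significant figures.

From Kepler's third law T² = 4π²r³/μ at r = 8.95×10^5 km, T = 4.54 days = 4.54 × 86400 s = 3.92256×10^5 s: μ = 4π²r³/T² = 1.83946×10^8 km³/s².
Transfer-ellipse semi-major axis a_t = (r₁ + r₂)/2 = (2.380×10^5 + 8.950×10^5)/2 = 5.665×10^5 km.
The apoapsis of the transfer ellipse is at r = 8.950×10^5 km.
From the vis-viva equation, v = √[μ(2/r − 1/a_t)] = 9.292 km/s.

v = 9.29 km/s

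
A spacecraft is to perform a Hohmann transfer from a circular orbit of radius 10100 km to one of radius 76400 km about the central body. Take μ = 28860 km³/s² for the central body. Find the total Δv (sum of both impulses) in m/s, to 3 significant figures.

Semi-major axis of the transfer orbit: a_t = (10100 + 76400)/2 = 43250 km.
At r₁ the circular-orbit speed is v₁ = √(μ/r₁) = 1.6904 km/s.
On the transfer ellipse at r₁, vis-viva gives v_p = √[μ(2/r₁ − 1/a_t)] = 2.2467 km/s.
First burn Δv₁ = |v_p − v₁| = 0.5563 km/s.
At r₂, v₂ = √(μ/r₂) = 0.6146 km/s.
Transfer-orbit speed at r₂: v_a = √[μ(2/r₂ − 1/a_t)] = 0.2970 km/s.
Second burn Δv₂ = |v₂ − v_a| = 0.3176 km/s.
Δv = Δv₁ + Δv₂ = 0.5563 + 0.3176 = 0.8739 km/s.

Δv = 874 m/s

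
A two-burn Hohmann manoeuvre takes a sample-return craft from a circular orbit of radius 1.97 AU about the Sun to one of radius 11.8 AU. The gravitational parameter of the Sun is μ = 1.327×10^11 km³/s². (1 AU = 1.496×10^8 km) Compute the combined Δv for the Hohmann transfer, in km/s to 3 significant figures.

In km: r₁ = 1.97 × 1.496×10^8 = 2.94712×10^8 km; r₂ = 11.8 × 1.496×10^8 = 1.76528×10^9 km.
Transfer-ellipse semi-major axis a_t = (r₁ + r₂)/2 = (2.94712×10^8 + 1.76528×10^9)/2 = 1.029996×10^9 km.
Circular speed at r₁: v₁ = √(μ/r₁) = √(1.327×10^11/2.94712×10^8) = 21.22 km/s.
Transfer-orbit speed at r₁ (vis-viva): v_p = √[μ(2/r₁ − 1/a_t)] = 27.78 km/s.
First burn Δv₁ = |v_p − v₁| = 6.560 km/s.
At r₂, v₂ = √(μ/r₂) = 8.670 km/s.
Transfer-orbit speed at r₂: v_a = √[μ(2/r₂ − 1/a_t)] = 4.638 km/s.
Second burn Δv₂ = |v₂ − v_a| = 4.032 km/s.
Total Δv = Δv₁ + Δv₂ = 10.59 km/s.

Δv = 10.6 km/s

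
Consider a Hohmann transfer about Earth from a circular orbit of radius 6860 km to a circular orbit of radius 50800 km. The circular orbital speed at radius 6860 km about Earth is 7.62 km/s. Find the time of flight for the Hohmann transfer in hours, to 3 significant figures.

t = 6.77 hours

From the circular-orbit relation v² = μ/r at r = 6860 km: μ = v²r = (7.62)² × 6860 = 3.98322×10^5 km³/s².
Transfer-ellipse semi-major axis a_t = (r₁ + r₂)/2 = (6860 + 50800)/2 = 28830 km.
Transfer time t = π√(a_t³/μ) = π√((28830)³ / 3.98322×10^5) = 24370 s.
Converting: 24370 s ÷ 3600 s/hour = 6.77 hours.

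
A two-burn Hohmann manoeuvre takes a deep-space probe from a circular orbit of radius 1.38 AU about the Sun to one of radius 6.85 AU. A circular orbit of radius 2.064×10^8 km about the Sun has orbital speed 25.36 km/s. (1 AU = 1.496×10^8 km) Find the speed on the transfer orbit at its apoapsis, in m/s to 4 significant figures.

v = 6591 m/s

From the circular-orbit relation v² = μ/r at r = 2.064×10^8 km: μ = v²r = (25.36)² × 2.064×10^8 = 1.32742×10^11 km³/s².
In km: r₁ = 1.38 × 1.496×10^8 = 2.06448×10^8 km; r₂ = 6.85 × 1.496×10^8 = 1.02476×10^9 km.
Transfer-ellipse semi-major axis a_t = (r₁ + r₂)/2 = (2.06448×10^8 + 1.02476×10^9)/2 = 6.15604×10^8 km.
The apoapsis of the transfer ellipse is at r = 1.02476×10^9 km.
From the vis-viva equation, v = √[μ(2/r − 1/a_t)] = 6.591 km/s.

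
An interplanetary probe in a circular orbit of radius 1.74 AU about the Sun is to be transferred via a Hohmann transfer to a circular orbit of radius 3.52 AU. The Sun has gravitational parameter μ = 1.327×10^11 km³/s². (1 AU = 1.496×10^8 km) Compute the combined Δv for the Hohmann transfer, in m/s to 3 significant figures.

Δv = 6500 m/s

In km: r₁ = 1.74 × 1.496×10^8 = 2.60304×10^8 km; r₂ = 3.52 × 1.496×10^8 = 5.26592×10^8 km.
Semi-major axis of the transfer orbit: a_t = (2.60304×10^8 + 5.26592×10^8)/2 = 3.93448×10^8 km.
At r₁ the circular-orbit speed is v₁ = √(μ/r₁) = 22.5785 km/s.
On the transfer ellipse at r₁, vis-viva equation gives v_p = √[μ(2/r₁ − 1/a_t)] = 26.1209 km/s.
First burn Δv₁ = |v_p − v₁| = 3.5424 km/s.
Circular speed at r₂: v₂ = √(μ/r₂) = 15.8744 km/s.
Transfer-orbit speed at r₂: v_a = √[μ(2/r₂ − 1/a_t)] = 12.9120 km/s.
Second burn Δv₂ = |v₂ − v_a| = 2.9624 km/s.
Total Δv = Δv₁ + Δv₂ = 6.505 km/s.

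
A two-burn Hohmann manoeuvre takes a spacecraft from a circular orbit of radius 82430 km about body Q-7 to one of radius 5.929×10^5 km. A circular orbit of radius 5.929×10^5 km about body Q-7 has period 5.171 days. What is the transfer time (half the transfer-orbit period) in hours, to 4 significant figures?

t = 26.67 hours

From Kepler's third law T² = 4π²r³/μ at r = 5.929×10^5 km, T = 5.171 days = 5.171 × 86400 s = 4.467744×10^5 s: μ = 4π²r³/T² = 4.12219×10^7 km³/s².
Transfer-ellipse semi-major axis a_t = (r₁ + r₂)/2 = (82430 + 5.929×10^5)/2 = 3.37665×10^5 km.
By Kepler's third law the transfer-orbit period is T = 2π√(a_t³/μ), so t = T/2 = 96010 s.
Converting: 96010 s ÷ 3600 s/hour = 26.67 hours.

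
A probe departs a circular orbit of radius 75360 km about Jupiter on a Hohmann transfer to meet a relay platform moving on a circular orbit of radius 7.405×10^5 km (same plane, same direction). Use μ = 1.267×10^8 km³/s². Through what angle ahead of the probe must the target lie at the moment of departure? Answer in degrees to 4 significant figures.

φ = 106.4°

Transfer-ellipse semi-major axis a_t = (r₁ + r₂)/2 = (75360 + 7.405×10^5)/2 = 4.0793×10^5 km.
The half-period of the transfer ellipse is t = π√(a_t³/μ) = 72718 s.
The target's mean motion on its circular orbit is ω₂ = √(μ/r₂³) = 1.7664×10^-5 rad/s.
Angle swept by the target during transfer: ω₂·t = 1.2845 rad = 73.60°.
The probe traverses 180° on the transfer ellipse, so the target must lead by 180° − 73.60° = 106.4°.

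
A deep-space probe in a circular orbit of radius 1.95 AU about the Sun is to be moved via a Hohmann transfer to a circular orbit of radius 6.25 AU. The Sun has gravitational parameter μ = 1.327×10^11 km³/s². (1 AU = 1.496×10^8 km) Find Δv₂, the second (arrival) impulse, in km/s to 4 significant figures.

Δv₂ = 3.697 km/s

In km: r₁ = 1.95 × 1.496×10^8 = 2.9172×10^8 km; r₂ = 6.25 × 1.496×10^8 = 9.350×10^8 km.
The Hohmann ellipse has a_t = (r₁ + r₂)/2 = 6.1336×10^8 km.
Circular speed at r = 9.350×10^8 km: v_c = √(μ/r) = 11.913 km/s.
Transfer-orbit speed at the same r (vis-viva, a = a_t): v_t = √[μ(2/r − 1/a_t)] = 8.2159 km/s.
Δv₂ = |v_t − v_c| = |8.2159 − 11.913| = 3.697 km/s.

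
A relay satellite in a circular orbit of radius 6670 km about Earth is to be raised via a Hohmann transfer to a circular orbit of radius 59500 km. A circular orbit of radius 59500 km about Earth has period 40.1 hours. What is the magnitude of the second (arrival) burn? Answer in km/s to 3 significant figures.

From Kepler's third law T² = 4π²r³/μ at r = 59500 km, T = 40.1 hours = 40.1 × 3600 s = 1.4436×10^5 s: μ = 4π²r³/T² = 3.99040×10^5 km³/s².
The Hohmann ellipse has a_t = (r₁ + r₂)/2 = 33085 km.
Circular speed at r = 59500 km: v_c = √(μ/r) = 2.590 km/s.
Vis-viva on the transfer ellipse at r = 59500 km gives v_t = √[μ(2/r − 1/a_t)] = 1.163 km/s.
Δv₂ = |v_t − v_c| = |1.163 − 2.590| = 1.427 km/s.

Δv₂ = 1.43 km/s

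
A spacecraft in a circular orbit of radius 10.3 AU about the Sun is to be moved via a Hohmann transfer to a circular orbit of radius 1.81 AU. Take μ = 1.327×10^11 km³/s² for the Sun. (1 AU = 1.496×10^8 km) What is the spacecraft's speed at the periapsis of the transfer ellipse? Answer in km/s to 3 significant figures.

v = 28.9 km/s

In km: r₁ = 10.3 × 1.496×10^8 = 1.54088×10^9 km; r₂ = 1.81 × 1.496×10^8 = 2.70776×10^8 km.
Transfer-ellipse semi-major axis a_t = (r₁ + r₂)/2 = (1.54088×10^9 + 2.70776×10^8)/2 = 9.05828×10^8 km.
The periapsis of the transfer ellipse is at r = 2.70776×10^8 km.
Vis-viva: v = √[μ(2/r − 1/a_t)] = √[1.327×10^11 × (2/2.70776×10^8 − 1/9.05828×10^8)] = 28.87 km/s.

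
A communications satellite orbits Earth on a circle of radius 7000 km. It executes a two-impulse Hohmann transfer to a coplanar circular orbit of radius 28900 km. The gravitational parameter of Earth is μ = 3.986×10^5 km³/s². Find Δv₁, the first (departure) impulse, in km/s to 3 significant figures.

Δv₁ = 2.03 km/s

The Hohmann ellipse has a_t = (r₁ + r₂)/2 = 17950 km.
Circular speed at r = 7000 km: v_c = √(μ/r) = 7.546 km/s.
Vis-viva on the transfer ellipse at r = 7000 km gives v_t = √[μ(2/r − 1/a_t)] = 9.575 km/s.
Δv₁ = |v_t − v_c| = |9.575 − 7.546| = 2.029 km/s.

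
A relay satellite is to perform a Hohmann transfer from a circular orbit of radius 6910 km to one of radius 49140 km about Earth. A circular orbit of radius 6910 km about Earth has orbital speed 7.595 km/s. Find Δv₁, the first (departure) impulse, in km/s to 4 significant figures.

From the circular-orbit relation v² = μ/r at r = 6910 km: μ = v²r = (7.595)² × 6910 = 3.98597×10^5 km³/s².
The Hohmann ellipse has a_t = (r₁ + r₂)/2 = 28025 km.
On the circular orbit at r = 6910 km, v_c = √(μ/r) = 7.5950 km/s.
Transfer-orbit speed at the same r (vis-viva, a = a_t): v_t = √[μ(2/r − 1/a_t)] = 10.057 km/s.
Δv₁ = |v_t − v_c| = |10.057 − 7.5950| = 2.462 km/s.

Δv₁ = 2.462 km/s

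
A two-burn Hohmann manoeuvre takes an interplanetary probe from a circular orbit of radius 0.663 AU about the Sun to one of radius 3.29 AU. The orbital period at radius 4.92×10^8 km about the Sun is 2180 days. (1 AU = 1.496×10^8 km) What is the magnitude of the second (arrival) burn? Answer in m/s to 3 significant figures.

Δv₂ = 6910 m/s

From Kepler's third law T² = 4π²r³/μ at r = 4.92×10^8 km, T = 2180 days = 2180 × 86400 s = 1.88352×10^8 s: μ = 4π²r³/T² = 1.32530×10^11 km³/s².
In km: r₁ = 0.663 × 1.496×10^8 = 9.91848×10^7 km; r₂ = 3.29 × 1.496×10^8 = 4.92184×10^8 km.
Semi-major axis of the transfer orbit: a_t = (9.91848×10^7 + 4.92184×10^8)/2 = 2.956844×10^8 km.
Circular speed at r = 4.92184×10^8 km: v_c = √(μ/r) = 16.41 km/s.
Vis-viva on the transfer ellipse at r = 4.92184×10^8 km gives v_t = √[μ(2/r − 1/a_t)] = 9.504 km/s.
Δv₂ = |v_t − v_c| = |9.504 − 16.41| = 6.906 km/s.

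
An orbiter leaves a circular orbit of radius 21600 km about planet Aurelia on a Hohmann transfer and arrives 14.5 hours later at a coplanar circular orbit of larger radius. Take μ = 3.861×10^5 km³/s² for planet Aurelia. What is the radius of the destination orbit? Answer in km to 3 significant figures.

Transfer time t = 14.5 hours = 52200 s, and t = π√(a_t³/μ).
So a_t = (μ t²/π²)^(1/3) = (3.861×10^5 × (52200)² / π²)^(1/3) = 47415 km.
Since a_t = (r₁ + r₂)/2, r₂ = 2a_t − r₁ = 2×47415 − 21600 = 73230 km.

r₂ = 73200 km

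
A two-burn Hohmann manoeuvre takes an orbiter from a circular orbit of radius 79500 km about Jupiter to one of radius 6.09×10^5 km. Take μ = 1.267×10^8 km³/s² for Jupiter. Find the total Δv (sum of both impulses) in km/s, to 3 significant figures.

Δv = 20.7 km/s

The Hohmann ellipse has a_t = (r₁ + r₂)/2 = 3.4425×10^5 km.
At r₁ the circular-orbit speed is v₁ = √(μ/r₁) = 39.92 km/s.
Transfer-orbit speed at r₁ (vis-viva equation): v_p = √[μ(2/r₁ − 1/a_t)] = 53.10 km/s.
First burn Δv₁ = |v_p − v₁| = 13.18 km/s.
At r₂, v₂ = √(μ/r₂) = 14.4238 km/s.
Transfer-orbit speed at r₂: v_a = √[μ(2/r₂ − 1/a_t)] = 6.93148 km/s.
Second burn Δv₂ = |v₂ − v_a| = 7.492 km/s.
Δv = Δv₁ + Δv₂ = 13.18 + 7.492 = 20.67 km/s.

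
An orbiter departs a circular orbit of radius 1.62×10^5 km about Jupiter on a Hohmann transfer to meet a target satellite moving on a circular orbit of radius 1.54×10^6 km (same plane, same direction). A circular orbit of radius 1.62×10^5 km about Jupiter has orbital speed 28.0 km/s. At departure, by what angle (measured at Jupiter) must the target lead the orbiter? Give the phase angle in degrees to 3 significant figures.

From the circular-orbit relation v² = μ/r at r = 1.62×10^5 km: μ = v²r = (28.0)² × 1.62×10^5 = 1.27008×10^8 km³/s².
The Hohmann ellipse has a_t = (r₁ + r₂)/2 = 8.510×10^5 km.
Transfer time t = π√(a_t³/μ) = 2.1884×10^5 s.
Target angular speed ω₂ = √(μ/r₂³) = 5.8970×10^-6 rad/s.
Angle swept by the target during transfer: ω₂·t = 1.2905 rad = 73.94°.
The orbiter traverses 180° on the transfer ellipse, so the target must lead by 180° − 73.94° = 106°.

φ = 106°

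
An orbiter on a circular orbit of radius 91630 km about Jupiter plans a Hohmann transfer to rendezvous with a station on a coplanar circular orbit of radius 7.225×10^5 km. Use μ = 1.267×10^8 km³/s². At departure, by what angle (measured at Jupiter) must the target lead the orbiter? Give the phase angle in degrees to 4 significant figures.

φ = 103.9°

Transfer-ellipse semi-major axis a_t = (r₁ + r₂)/2 = (91630 + 7.225×10^5)/2 = 4.07065×10^5 km.
The half-period of the transfer ellipse is t = π√(a_t³/μ) = 72487 s.
The target's mean motion on its circular orbit is ω₂ = √(μ/r₂³) = 1.8329×10^-5 rad/s.
Angle swept by the target during transfer: ω₂·t = 1.3286 rad = 76.12°.
Arrival is 180° from departure on the ellipse, so φ = 180° − 76.12° = 103.9°.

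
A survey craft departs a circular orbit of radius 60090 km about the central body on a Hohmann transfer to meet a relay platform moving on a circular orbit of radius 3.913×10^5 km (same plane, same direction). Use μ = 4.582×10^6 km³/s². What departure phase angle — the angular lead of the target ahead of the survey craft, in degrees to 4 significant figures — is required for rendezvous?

φ = 101.2°

The Hohmann ellipse has a_t = (r₁ + r₂)/2 = 2.25695×10^5 km.
Transfer time t = π√(a_t³/μ) = 1.57364×10^5 s.
The target's mean motion on its circular orbit is ω₂ = √(μ/r₂³) = 8.74506×10^-6 rad/s.
Angle swept by the target during transfer: ω₂·t = 1.37616 rad = 78.848°.
Arrival is 180° from departure on the ellipse, so φ = 180° − 78.848° = 101.2°.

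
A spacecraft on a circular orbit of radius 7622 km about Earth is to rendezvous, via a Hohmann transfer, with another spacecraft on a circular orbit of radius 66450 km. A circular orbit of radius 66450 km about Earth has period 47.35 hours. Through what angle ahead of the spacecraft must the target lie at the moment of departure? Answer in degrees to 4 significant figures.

φ = 105.1°

From Kepler's third law T² = 4π²r³/μ at r = 66450 km, T = 47.35 hours = 47.35 × 3600 s = 1.7046×10^5 s: μ = 4π²r³/T² = 3.98657×10^5 km³/s².
Semi-major axis of the transfer orbit: a_t = (7622 + 66450)/2 = 37036 km.
Transfer time t = π√(a_t³/μ) = 35464 s.
Target angular speed ω₂ = √(μ/r₂³) = 3.6860×10^-5 rad/s.
Angle swept by the target during transfer: ω₂·t = 1.3072 rad = 74.90°.
Arrival is 180° from departure on the ellipse, so φ = 180° − 74.90° = 105.1°.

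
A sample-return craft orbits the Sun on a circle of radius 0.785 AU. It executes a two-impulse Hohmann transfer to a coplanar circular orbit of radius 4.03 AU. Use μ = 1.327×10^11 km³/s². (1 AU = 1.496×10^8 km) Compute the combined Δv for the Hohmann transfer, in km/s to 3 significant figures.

In km: r₁ = 0.785 × 1.496×10^8 = 1.17436×10^8 km; r₂ = 4.03 × 1.496×10^8 = 6.02888×10^8 km.
The Hohmann ellipse has a_t = (r₁ + r₂)/2 = 3.60162×10^8 km.
At r₁ the circular-orbit speed is v₁ = √(μ/r₁) = 33.615 km/s.
On the transfer ellipse at r₁, vis-viva gives v_p = √[μ(2/r₁ − 1/a_t)] = 43.491 km/s.
First burn Δv₁ = |v_p − v₁| = 9.876 km/s.
Circular speed at r₂: v₂ = √(μ/r₂) = 14.836 km/s.
Transfer-orbit speed at r₂: v_a = √[μ(2/r₂ − 1/a_t)] = 8.4717 km/s.
Second burn Δv₂ = |v₂ − v_a| = 6.364 km/s.
Δv = Δv₁ + Δv₂ = 9.876 + 6.364 = 16.24 km/s.

Δv = 16.2 km/s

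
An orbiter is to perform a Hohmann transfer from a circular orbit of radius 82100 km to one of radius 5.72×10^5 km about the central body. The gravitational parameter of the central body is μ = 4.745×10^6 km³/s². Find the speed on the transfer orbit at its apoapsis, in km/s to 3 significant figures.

Semi-major axis of the transfer orbit: a_t = (82100 + 5.720×10^5)/2 = 3.2705×10^5 km.
At apoapsis, r = 5.720×10^5 km.
Vis-viva: v = √[μ(2/r − 1/a_t)] = √[4.745×10^6 × (2/5.720×10^5 − 1/3.2705×10^5)] = 1.443 km/s.

v = 1.44 km/s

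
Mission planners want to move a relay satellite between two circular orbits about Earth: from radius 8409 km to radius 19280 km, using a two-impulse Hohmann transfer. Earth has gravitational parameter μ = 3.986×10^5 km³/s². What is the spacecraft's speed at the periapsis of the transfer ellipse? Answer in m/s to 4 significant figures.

Semi-major axis of the transfer orbit: a_t = (8409 + 19280)/2 = 13844.5 km.
The periapsis of the transfer ellipse is at r = 8409 km.
Vis-viva: v = √[μ(2/r − 1/a_t)] = √[3.986×10^5 × (2/8409 − 1/13844.5)] = 8.125 km/s.

v = 8125 m/s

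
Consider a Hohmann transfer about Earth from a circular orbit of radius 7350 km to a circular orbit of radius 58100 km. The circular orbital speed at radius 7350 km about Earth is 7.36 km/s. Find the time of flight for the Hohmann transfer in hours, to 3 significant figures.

t = 8.19 hours

From the circular-orbit relation v² = μ/r at r = 7350 km: μ = v²r = (7.36)² × 7350 = 3.98147×10^5 km³/s².
The Hohmann ellipse has a_t = (r₁ + r₂)/2 = 32725 km.
By Kepler's third law the transfer-orbit period is T = 2π√(a_t³/μ), so t = T/2 = 29470 s.
Converting: 29470 s ÷ 3600 s/hour = 8.19 hours.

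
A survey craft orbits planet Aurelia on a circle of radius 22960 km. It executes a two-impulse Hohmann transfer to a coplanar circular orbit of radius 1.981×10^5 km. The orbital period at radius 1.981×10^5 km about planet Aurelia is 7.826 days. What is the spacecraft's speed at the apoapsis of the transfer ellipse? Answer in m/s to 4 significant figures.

From Kepler's third law T² = 4π²r³/μ at r = 1.981×10^5 km, T = 7.826 days = 7.826 × 86400 s = 6.761664×10^5 s: μ = 4π²r³/T² = 6.71284×10^5 km³/s².
Transfer-ellipse semi-major axis a_t = (r₁ + r₂)/2 = (22960 + 1.981×10^5)/2 = 1.1053×10^5 km.
At apoapsis, r = 1.981×10^5 km.
From the vis-viva equation, v = √[μ(2/r − 1/a_t)] = 0.8390 km/s.

v = 839.0 m/s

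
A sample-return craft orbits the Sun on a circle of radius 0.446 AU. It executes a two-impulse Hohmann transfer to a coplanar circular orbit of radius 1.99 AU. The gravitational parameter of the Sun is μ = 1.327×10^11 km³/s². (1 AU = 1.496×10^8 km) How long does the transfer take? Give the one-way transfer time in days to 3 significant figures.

t = 246 days

In km: r₁ = 0.446 × 1.496×10^8 = 6.67216×10^7 km; r₂ = 1.99 × 1.496×10^8 = 2.97704×10^8 km.
Transfer-ellipse semi-major axis a_t = (r₁ + r₂)/2 = (6.67216×10^7 + 2.97704×10^8)/2 = 1.822128×10^8 km.
By Kepler's third law the transfer-orbit period is T = 2π√(a_t³/μ), so t = T/2 = 2.1212×10^7 s.
Converting: 2.1212×10^7 s ÷ 86400 s/day = 246 days.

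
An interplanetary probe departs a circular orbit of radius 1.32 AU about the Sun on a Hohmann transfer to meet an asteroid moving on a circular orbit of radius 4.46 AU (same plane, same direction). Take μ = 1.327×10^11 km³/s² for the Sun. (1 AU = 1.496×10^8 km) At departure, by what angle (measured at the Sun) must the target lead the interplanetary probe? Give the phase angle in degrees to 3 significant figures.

In km: r₁ = 1.32 × 1.496×10^8 = 1.97472×10^8 km; r₂ = 4.46 × 1.496×10^8 = 6.67216×10^8 km.
Semi-major axis of the transfer orbit: a_t = (1.97472×10^8 + 6.67216×10^8)/2 = 4.32344×10^8 km.
Transfer time t = π√(a_t³/μ) = 7.7528×10^7 s.
The target's mean motion on its circular orbit is ω₂ = √(μ/r₂³) = 2.1137×10^-8 rad/s.
Angle swept by the target during transfer: ω₂·t = 1.6387 rad = 93.89°.
The interplanetary probe traverses 180° on the transfer ellipse, so the target must lead by 180° − 93.89° = 86.1°.

φ = 86.1°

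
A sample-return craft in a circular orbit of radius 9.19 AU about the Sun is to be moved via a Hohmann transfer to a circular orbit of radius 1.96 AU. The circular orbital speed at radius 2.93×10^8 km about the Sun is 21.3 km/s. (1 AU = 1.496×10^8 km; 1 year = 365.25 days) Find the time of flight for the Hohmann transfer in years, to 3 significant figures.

From the circular-orbit relation v² = μ/r at r = 2.93×10^8 km: μ = v²r = (21.3)² × 2.93×10^8 = 1.32931×10^11 km³/s².
In km: r₁ = 9.19 × 1.496×10^8 = 1.374824×10^9 km; r₂ = 1.96 × 1.496×10^8 = 2.93216×10^8 km.
The Hohmann ellipse has a_t = (r₁ + r₂)/2 = 8.3402×10^8 km.
By Kepler's third law the transfer-orbit period is T = 2π√(a_t³/μ), so t = T/2 = 2.075×10^8 s.
Converting: 2.075×10^8 s ÷ 3.15576×10^7 s/year (365.25 × 86400) = 6.58 years.

t = 6.58 years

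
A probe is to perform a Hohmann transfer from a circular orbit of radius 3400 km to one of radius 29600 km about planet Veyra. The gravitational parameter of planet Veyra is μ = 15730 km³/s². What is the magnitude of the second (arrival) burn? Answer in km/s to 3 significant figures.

The Hohmann ellipse has a_t = (r₁ + r₂)/2 = 16500 km.
Circular speed at r = 29600 km: v_c = √(μ/r) = 0.7290 km/s.
Transfer-orbit speed at the same r (vis-viva, a = a_t): v_t = √[μ(2/r − 1/a_t)] = 0.3309 km/s.
Δv₂ = |v_t − v_c| = |0.3309 − 0.7290| = 0.3981 km/s.

Δv₂ = 0.398 km/s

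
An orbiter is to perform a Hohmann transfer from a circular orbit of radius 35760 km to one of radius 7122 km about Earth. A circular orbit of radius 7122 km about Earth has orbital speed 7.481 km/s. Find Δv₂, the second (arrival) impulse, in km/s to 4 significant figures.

Δv₂ = 2.180 km/s

From the circular-orbit relation v² = μ/r at r = 7122 km: μ = v²r = (7.481)² × 7122 = 3.98585×10^5 km³/s².
Semi-major axis of the transfer orbit: a_t = (35760 + 7122)/2 = 21441 km.
On the circular orbit at r = 7122 km, v_c = √(μ/r) = 7.481 km/s.
Vis-viva on the transfer ellipse at r = 7122 km gives v_t = √[μ(2/r − 1/a_t)] = 9.661 km/s.
Δv₂ = |v_t − v_c| = |9.661 − 7.481| = 2.180 km/s.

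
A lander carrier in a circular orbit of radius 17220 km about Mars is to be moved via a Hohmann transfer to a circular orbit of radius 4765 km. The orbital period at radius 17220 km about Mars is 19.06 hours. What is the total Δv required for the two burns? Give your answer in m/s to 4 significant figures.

From Kepler's third law T² = 4π²r³/μ at r = 17220 km, T = 19.06 hours = 19.06 × 3600 s = 68616 s: μ = 4π²r³/T² = 42816.2 km³/s².
Transfer-ellipse semi-major axis a_t = (r₁ + r₂)/2 = (17220 + 4765)/2 = 10992.5 km.
Circular speed at r₁: v₁ = √(μ/r₁) = √(42816.2/17220) = 1.57684 km/s.
On the transfer ellipse at r₁, vis-viva gives v_a = √[μ(2/r₁ − 1/a_t)] = 1.03818 km/s.
First burn Δv₁ = |v_a − v₁| = 0.5387 km/s.
Circular speed at r₂: v₂ = √(μ/r₂) = 2.9976 km/s.
Transfer-orbit speed at r₂: v_p = √[μ(2/r₂ − 1/a_t)] = 3.7518 km/s.
Second burn Δv₂ = |v₂ − v_p| = 0.7542 km/s.
Total Δv = Δv₁ + Δv₂ = 1.293 km/s.

Δv = 1293 m/s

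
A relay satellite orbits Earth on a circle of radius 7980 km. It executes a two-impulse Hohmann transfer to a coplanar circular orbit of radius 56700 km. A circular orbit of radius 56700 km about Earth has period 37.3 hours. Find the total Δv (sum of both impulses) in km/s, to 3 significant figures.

From Kepler's third law T² = 4π²r³/μ at r = 56700 km, T = 37.3 hours = 37.3 × 3600 s = 1.3428×10^5 s: μ = 4π²r³/T² = 3.99104×10^5 km³/s².
The Hohmann ellipse has a_t = (r₁ + r₂)/2 = 32340 km.
Circular speed at r₁: v₁ = √(μ/r₁) = √(3.99104×10^5/7980) = 7.072 km/s.
Transfer-orbit speed at r₁ (vis-viva equation): v_p = √[μ(2/r₁ − 1/a_t)] = 9.364 km/s.
First burn Δv₁ = |v_p − v₁| = 2.292 km/s.
At r₂, v₂ = √(μ/r₂) = 2.653 km/s.
Transfer-orbit speed at r₂: v_a = √[μ(2/r₂ − 1/a_t)] = 1.318 km/s.
Second burn Δv₂ = |v₂ − v_a| = 1.335 km/s.
Δv = Δv₁ + Δv₂ = 2.292 + 1.335 = 3.627 km/s.

Δv = 3.63 km/s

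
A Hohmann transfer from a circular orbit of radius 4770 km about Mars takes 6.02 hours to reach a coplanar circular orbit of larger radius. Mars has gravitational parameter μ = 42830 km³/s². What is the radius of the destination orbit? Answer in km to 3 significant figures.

Transfer time t = 6.02 hours = 21672 s, and t = π√(a_t³/μ).
So a_t = (μ t²/π²)^(1/3) = (42830 × (21672)² / π²)^(1/3) = 12679 km.
Since a_t = (r₁ + r₂)/2, r₂ = 2a_t − r₁ = 2×12679 − 4770 = 20588 km.

r₂ = 20600 km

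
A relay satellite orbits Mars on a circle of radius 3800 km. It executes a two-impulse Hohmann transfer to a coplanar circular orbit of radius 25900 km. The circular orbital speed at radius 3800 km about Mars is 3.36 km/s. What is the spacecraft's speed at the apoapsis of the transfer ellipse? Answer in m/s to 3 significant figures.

v = 651 m/s

From the circular-orbit relation v² = μ/r at r = 3800 km: μ = v²r = (3.36)² × 3800 = 42900.5 km³/s².
The Hohmann ellipse has a_t = (r₁ + r₂)/2 = 14850 km.
The apoapsis of the transfer ellipse is at r = 25900 km.
Vis-viva: v = √[μ(2/r − 1/a_t)] = √[42900.5 × (2/25900 − 1/14850)] = 0.6510 km/s.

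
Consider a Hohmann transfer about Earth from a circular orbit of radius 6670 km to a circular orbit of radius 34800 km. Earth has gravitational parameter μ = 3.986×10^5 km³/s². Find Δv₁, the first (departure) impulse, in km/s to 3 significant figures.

Δv₁ = 2.28 km/s

Transfer-ellipse semi-major axis a_t = (r₁ + r₂)/2 = (6670 + 34800)/2 = 20735 km.
On the circular orbit at r = 6670 km, v_c = √(μ/r) = 7.73047 km/s.
Transfer-orbit speed at the same r (vis-viva, a = a_t): v_t = √[μ(2/r − 1/a_t)] = 10.0148 km/s.
Δv₁ = |v_t − v_c| = |10.0148 − 7.73047| = 2.284 km/s.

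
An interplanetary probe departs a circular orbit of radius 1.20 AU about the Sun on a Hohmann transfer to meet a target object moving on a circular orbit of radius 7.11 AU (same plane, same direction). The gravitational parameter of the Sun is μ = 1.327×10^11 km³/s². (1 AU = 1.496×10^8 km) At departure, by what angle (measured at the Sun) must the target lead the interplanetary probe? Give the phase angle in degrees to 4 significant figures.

φ = 99.59°

In km: r₁ = 1.20 × 1.496×10^8 = 1.7952×10^8 km; r₂ = 7.11 × 1.496×10^8 = 1.063656×10^9 km.
Semi-major axis of the transfer orbit: a_t = (1.7952×10^8 + 1.063656×10^9)/2 = 6.21588×10^8 km.
Transfer time t = π√(a_t³/μ) = 1.3365×10^8 s.
The target's mean motion on its circular orbit is ω₂ = √(μ/r₂³) = 1.0501×10^-8 rad/s.
Angle swept by the target during transfer: ω₂·t = 1.4035 rad = 80.41°.
The interplanetary probe traverses 180° on the transfer ellipse, so the target must lead by 180° − 80.41° = 99.59°.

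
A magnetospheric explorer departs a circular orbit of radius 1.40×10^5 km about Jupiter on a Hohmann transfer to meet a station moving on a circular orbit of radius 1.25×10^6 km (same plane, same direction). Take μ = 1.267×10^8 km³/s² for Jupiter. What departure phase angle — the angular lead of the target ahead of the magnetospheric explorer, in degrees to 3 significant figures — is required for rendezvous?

φ = 105°

Semi-major axis of the transfer orbit: a_t = (1.400×10^5 + 1.250×10^6)/2 = 6.950×10^5 km.
The half-period of the transfer ellipse is t = π√(a_t³/μ) = 1.61711×10^5 s.
The target's mean motion on its circular orbit is ω₂ = √(μ/r₂³) = 8.05422×10^-6 rad/s.
Angle swept by the target during transfer: ω₂·t = 1.3025 rad = 74.63°.
Arrival is 180° from departure on the ellipse, so φ = 180° − 74.63° = 105°.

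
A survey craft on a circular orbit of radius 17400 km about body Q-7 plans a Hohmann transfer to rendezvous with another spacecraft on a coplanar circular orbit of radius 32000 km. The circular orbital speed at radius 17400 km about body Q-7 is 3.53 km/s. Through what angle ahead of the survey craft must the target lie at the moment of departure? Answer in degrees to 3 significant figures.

φ = 57.9°

From the circular-orbit relation v² = μ/r at r = 17400 km: μ = v²r = (3.53)² × 17400 = 2.16820×10^5 km³/s².
Semi-major axis of the transfer orbit: a_t = (17400 + 32000)/2 = 24700 km.
The half-period of the transfer ellipse is t = π√(a_t³/μ) = 26190.6 s.
Target angular speed ω₂ = √(μ/r₂³) = 8.13438×10^-5 rad/s.
Angle swept by the target during transfer: ω₂·t = 2.1304 rad = 122.1°.
The survey craft traverses 180° on the transfer ellipse, so the target must lead by 180° − 122.1° = 57.9°.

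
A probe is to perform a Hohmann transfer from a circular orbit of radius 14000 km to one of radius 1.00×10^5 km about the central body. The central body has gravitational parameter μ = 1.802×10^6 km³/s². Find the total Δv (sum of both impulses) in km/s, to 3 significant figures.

Transfer-ellipse semi-major axis a_t = (r₁ + r₂)/2 = (14000 + 1.000×10^5)/2 = 57000 km.
Circular speed at r₁: v₁ = √(μ/r₁) = √(1.802×10^6/14000) = 11.345 km/s.
On the transfer ellipse at r₁, vis-viva gives v_p = √[μ(2/r₁ − 1/a_t)] = 15.027 km/s.
First burn Δv₁ = |v_p − v₁| = 3.682 km/s.
At r₂, v₂ = √(μ/r₂) = 4.245 km/s.
Transfer-orbit speed at r₂: v_a = √[μ(2/r₂ − 1/a_t)] = 2.104 km/s.
Second burn Δv₂ = |v₂ − v_a| = 2.141 km/s.
Total Δv = Δv₁ + Δv₂ = 5.823 km/s.

Δv = 5.82 km/s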